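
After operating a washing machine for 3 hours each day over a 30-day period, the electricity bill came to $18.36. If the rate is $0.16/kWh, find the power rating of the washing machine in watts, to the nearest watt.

1275 W

Energy = $18.36 ÷ $0.16/kWh = 114.75 kWh
Runtime = 3 h/day × 30 days = 90 h
Power = 114.75 kWh ÷ 90 h = 1.275 kW = 1275 W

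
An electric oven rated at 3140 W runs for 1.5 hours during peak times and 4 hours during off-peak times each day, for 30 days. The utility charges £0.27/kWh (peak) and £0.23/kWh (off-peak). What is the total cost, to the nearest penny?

Peak energy = 3.14 kW × 1.5 h × 30 = 141.3 kWh
Off-peak energy = 3.14 kW × 4 h × 30 = 376.8 kWh
Cost = 141.3 × £0.27 + 376.8 × £0.23 = £38.151 + £86.664 = £124.82

£124.82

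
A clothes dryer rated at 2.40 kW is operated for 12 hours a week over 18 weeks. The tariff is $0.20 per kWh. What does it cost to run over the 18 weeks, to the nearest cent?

$103.68

Runtime = 12 h/week × 18 weeks = 216 h
Energy = 2.4 kW × 216 h = 518.4 kWh
Cost = 518.4 kWh × $0.20/kWh = $103.68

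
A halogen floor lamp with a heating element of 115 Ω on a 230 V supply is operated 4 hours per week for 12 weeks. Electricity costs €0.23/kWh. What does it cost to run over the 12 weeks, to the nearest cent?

Power = V²/R = 230²/115 = 460 W = 0.46 kW
Runtime = 4 h/week × 12 weeks = 48 h
Energy = 0.46 kW × 48 h = 22.08 kWh
Cost = 22.08 kWh × €0.23/kWh = €5.08

€5.08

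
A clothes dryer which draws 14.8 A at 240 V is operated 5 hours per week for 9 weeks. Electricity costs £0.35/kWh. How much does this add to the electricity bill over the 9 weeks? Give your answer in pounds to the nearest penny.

£55.94

Power = 14.8 A × 240 V = 3552 W = 3.552 kW
Runtime = 5 h/week × 9 weeks = 45 h
Energy = 3.552 kW × 45 h = 159.84 kWh
Cost = 159.84 kWh × £0.35/kWh = £55.94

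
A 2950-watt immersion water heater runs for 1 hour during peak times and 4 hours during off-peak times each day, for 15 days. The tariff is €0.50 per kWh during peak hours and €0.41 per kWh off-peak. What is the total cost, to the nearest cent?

€94.70

Peak energy = 2.95 kW × 1 h × 15 = 44.25 kWh
Off-peak energy = 2.95 kW × 4 h × 15 = 177 kWh
Cost = 44.25 × €0.50 + 177 × €0.41 = €22.125 + €72.57 = €94.70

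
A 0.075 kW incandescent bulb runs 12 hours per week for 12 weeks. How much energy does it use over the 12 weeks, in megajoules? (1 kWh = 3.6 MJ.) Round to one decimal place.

38.9 MJ

Runtime = 12 h/week × 12 weeks = 144 h
Energy = 0.075 kW × 144 h = 10.8 kWh
= 10.8 × 3.6 MJ = 38.9 MJ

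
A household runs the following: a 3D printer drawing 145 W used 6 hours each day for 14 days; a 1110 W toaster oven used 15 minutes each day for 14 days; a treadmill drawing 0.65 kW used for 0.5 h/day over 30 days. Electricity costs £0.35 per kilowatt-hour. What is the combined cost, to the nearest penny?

3D printer: Runtime = 6 h/day × 14 days = 84 h
3D printer: 0.145 kW × 84 h = 12.18 kWh
toaster oven: Runtime = 15 min × 14 = 210 min = 3.5 h
toaster oven: 1.11 kW × 3.5 h = 3.885 kWh
treadmill: Runtime = 0.5 h/day × 30 days = 15 h
treadmill: 0.65 kW × 15 h = 9.75 kWh
Total energy = 25.815 kWh
Cost = 25.815 × £0.35 = £9.04

£9.04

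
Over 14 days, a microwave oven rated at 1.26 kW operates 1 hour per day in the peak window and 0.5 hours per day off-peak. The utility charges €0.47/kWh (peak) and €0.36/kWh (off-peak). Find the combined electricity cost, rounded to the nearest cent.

€11.47

Peak energy = 1.26 kW × 1 h × 14 = 17.64 kWh
Off-peak energy = 1.26 kW × 0.5 h × 14 = 8.82 kWh
Cost = 17.64 × €0.47 + 8.82 × €0.36 = €8.2908 + €3.1752 = €11.47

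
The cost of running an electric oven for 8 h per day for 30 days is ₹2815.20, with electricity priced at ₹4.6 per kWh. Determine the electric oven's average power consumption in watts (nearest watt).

Energy = ₹2815.20 ÷ ₹4.6/kWh = 612 kWh
Runtime = 8 h/day × 30 days = 240 h
Power = 612 kWh ÷ 240 h = 2.55 kW = 2550 W

2550 W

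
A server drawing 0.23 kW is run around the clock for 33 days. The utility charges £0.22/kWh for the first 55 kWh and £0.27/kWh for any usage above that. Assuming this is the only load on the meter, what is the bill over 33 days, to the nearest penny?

Runtime = 24 h × 33 = 792 h
Energy = 0.23 kW × 792 h = 182.16 kWh
Tier 1 (0–55 kWh): 55 × £0.22 = £12.1
Above 55 kWh: 127.16 × £0.27 = £34.3332
Bill = £46.43

£46.43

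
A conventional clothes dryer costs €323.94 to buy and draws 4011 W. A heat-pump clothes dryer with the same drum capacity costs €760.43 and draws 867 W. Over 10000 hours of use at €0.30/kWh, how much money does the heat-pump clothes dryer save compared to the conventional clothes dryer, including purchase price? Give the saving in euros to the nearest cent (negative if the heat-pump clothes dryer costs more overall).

conventional clothes dryer: €323.94 + (4011/1000) kW × 10000 h × €0.30 = €323.94 + €12033 = €12356.94
heat-pump clothes dryer: €760.43 + (867/1000) kW × 10000 h × €0.30 = €760.43 + €2601 = €3361.43
Saving = €12356.94 − €3361.43 = €8995.51

€8995.51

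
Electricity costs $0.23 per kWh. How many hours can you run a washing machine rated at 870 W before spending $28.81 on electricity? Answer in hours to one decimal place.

Energy available = $28.81 ÷ $0.23/kWh = 125.2609 kWh
Hours = 125.2609 kWh ÷ 0.87 kW = 144.0 h

144.0 h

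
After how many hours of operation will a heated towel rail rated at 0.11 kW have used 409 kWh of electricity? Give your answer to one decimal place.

Hours = 409 kWh ÷ 0.11 kW = 3718.2 h

3718.2 h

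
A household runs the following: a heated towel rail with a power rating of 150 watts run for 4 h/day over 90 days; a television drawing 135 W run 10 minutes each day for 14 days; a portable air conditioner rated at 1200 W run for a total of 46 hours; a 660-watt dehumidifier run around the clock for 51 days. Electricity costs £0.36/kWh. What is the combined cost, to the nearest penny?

£330.25

heated towel rail: Runtime = 4 h/day × 90 days = 360 h
heated towel rail: 0.15 kW × 360 h = 54 kWh
television: Runtime = 10 min × 14 = 140 min = 2.333333… h
television: 0.135 kW × 2.333333… h = 0.315 kWh
portable air conditioner: 1.2 kW × 46 h = 55.2 kWh
dehumidifier: Runtime = 24 h × 51 = 1224 h
dehumidifier: 0.66 kW × 1224 h = 807.84 kWh
Total energy = 917.355 kWh
Cost = 917.355 × £0.36 = £330.25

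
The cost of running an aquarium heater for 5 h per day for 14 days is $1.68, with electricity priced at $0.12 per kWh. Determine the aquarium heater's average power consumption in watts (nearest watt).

Energy = $1.68 ÷ $0.12/kWh = 14 kWh
Runtime = 5 h/day × 14 days = 70 h
Power = 14 kWh ÷ 70 h = 0.2 kW = 200 W

200 W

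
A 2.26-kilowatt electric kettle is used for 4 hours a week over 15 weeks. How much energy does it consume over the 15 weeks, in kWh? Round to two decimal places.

Runtime = 4 h/week × 15 weeks = 60 h
Energy = 2.26 kW × 60 h = 135.6 kWh

135.60 kWh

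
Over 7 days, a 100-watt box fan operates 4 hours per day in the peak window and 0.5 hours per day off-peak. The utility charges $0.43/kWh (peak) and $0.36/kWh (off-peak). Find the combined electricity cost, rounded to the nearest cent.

$1.33

Peak energy = 0.1 kW × 4 h × 7 = 2.8 kWh
Off-peak energy = 0.1 kW × 0.5 h × 7 = 0.35 kWh
Cost = 2.8 × $0.43 + 0.35 × $0.36 = $1.204 + $0.126 = $1.33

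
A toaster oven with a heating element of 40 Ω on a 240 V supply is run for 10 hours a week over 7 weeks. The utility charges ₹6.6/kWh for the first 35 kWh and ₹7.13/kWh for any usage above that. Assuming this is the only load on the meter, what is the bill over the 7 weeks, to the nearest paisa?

₹700.15

Power = V²/R = 240²/40 = 1440 W = 1.44 kW
Runtime = 10 h/week × 7 weeks = 70 h
Energy = 1.44 kW × 70 h = 100.8 kWh
Tier 1 (0–35 kWh): 35 × ₹6.6 = ₹231
Above 35 kWh: 65.8 × ₹7.13 = ₹469.154
Bill = ₹700.15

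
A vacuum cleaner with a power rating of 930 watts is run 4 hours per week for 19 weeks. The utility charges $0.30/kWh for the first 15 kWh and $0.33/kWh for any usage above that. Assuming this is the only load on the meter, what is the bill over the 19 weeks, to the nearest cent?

$22.87

Runtime = 4 h/week × 19 weeks = 76 h
Energy = 0.93 kW × 76 h = 70.68 kWh
Tier 1 (0–15 kWh): 15 × $0.30 = $4.5
Above 15 kWh: 55.68 × $0.33 = $18.3744
Bill = $22.87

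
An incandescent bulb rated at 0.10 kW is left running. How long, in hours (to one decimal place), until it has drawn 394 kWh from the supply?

Hours = 394 kWh ÷ 0.1 kW = 3940.0 h

3940.0 h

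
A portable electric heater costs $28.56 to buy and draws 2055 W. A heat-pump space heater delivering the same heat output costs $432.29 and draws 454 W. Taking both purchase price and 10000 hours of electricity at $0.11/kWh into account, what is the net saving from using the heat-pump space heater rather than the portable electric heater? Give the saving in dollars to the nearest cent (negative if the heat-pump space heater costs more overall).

$1357.37

portable electric heater: $28.56 + (2055/1000) kW × 10000 h × $0.11 = $28.56 + $2260.5 = $2289.06
heat-pump space heater: $432.29 + (454/1000) kW × 10000 h × $0.11 = $432.29 + $499.4 = $931.69
Saving = $2289.06 − $931.69 = $1357.37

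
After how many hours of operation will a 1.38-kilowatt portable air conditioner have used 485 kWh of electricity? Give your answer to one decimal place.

351.4 h

Hours = 485 kWh ÷ 1.38 kW = 351.4 h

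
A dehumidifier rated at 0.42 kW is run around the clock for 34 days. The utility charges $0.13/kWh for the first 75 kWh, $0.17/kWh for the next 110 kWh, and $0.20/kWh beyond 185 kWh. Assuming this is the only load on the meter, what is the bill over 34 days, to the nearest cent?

Runtime = 24 h × 34 = 816 h
Energy = 0.42 kW × 816 h = 342.72 kWh
Tier 1 (0–75 kWh): 75 × $0.13 = $9.75
Tier 2 (75–185 kWh): 110 × $0.17 = $18.7
Above 185 kWh: 157.72 × $0.20 = $31.544
Bill = $59.99

$59.99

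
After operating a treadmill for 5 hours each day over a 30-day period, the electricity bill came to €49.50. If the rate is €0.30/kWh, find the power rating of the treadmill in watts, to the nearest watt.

1100 W

Energy = €49.50 ÷ €0.30/kWh = 165 kWh
Runtime = 5 h/day × 30 days = 150 h
Power = 165 kWh ÷ 150 h = 1.1 kW = 1100 W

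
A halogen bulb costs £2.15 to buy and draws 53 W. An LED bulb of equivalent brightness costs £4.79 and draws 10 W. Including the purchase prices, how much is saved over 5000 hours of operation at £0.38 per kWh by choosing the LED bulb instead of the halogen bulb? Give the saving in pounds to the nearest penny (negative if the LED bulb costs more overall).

halogen bulb: £2.15 + (53/1000) kW × 5000 h × £0.38 = £2.15 + £100.7 = £102.85
LED bulb: £4.79 + (10/1000) kW × 5000 h × £0.38 = £4.79 + £19 = £23.79
Saving = £102.85 − £23.79 = £79.06

£79.06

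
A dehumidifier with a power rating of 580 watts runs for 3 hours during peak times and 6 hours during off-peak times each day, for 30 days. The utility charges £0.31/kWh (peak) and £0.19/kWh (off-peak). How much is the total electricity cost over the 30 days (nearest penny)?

Peak energy = 0.58 kW × 3 h × 30 = 52.2 kWh
Off-peak energy = 0.58 kW × 6 h × 30 = 104.4 kWh
Cost = 52.2 × £0.31 + 104.4 × £0.19 = £16.182 + £19.836 = £36.02

£36.02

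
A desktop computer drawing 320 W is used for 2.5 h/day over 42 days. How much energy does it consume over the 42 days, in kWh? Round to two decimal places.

Runtime = 2.5 h/day × 42 days = 105 h
Energy = 0.32 kW × 105 h = 33.6 kWh

33.60 kWh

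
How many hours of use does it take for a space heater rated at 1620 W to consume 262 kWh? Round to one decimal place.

161.7 h

Hours = 262 kWh ÷ 1.62 kW = 161.7 h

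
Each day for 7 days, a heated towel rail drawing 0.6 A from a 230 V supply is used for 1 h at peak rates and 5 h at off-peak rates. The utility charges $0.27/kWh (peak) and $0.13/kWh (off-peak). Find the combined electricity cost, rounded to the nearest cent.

$0.89

Power = 0.6 A × 230 V = 138 W = 0.138 kW
Peak energy = 0.138 kW × 1 h × 7 = 0.966 kWh
Off-peak energy = 0.138 kW × 5 h × 7 = 4.83 kWh
Cost = 0.966 × $0.27 + 4.83 × $0.13 = $0.26082 + $0.6279 = $0.89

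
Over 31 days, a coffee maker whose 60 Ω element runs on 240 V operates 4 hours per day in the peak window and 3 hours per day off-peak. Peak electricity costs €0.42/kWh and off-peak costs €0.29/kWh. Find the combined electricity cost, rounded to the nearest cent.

Power = V²/R = 240²/60 = 960 W = 0.96 kW
Peak energy = 0.96 kW × 4 h × 31 = 119.04 kWh
Off-peak energy = 0.96 kW × 3 h × 31 = 89.28 kWh
Cost = 119.04 × €0.42 + 89.28 × €0.29 = €49.9968 + €25.8912 = €75.89

€75.89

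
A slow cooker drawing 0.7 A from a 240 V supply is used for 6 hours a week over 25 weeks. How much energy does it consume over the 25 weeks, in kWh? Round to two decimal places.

Power = 0.7 A × 240 V = 168 W = 0.168 kW
Runtime = 6 h/week × 25 weeks = 150 h
Energy = 0.168 kW × 150 h = 25.2 kWh

25.20 kWh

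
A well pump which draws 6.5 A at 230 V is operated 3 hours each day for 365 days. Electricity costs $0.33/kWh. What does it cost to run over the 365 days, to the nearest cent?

$540.22

Power = 6.5 A × 230 V = 1495 W = 1.495 kW
Runtime = 3 h/day × 365 days = 1095 h
Energy = 1.495 kW × 1095 h = 1637.025 kWh
Cost = 1637.025 kWh × $0.33/kWh = $540.22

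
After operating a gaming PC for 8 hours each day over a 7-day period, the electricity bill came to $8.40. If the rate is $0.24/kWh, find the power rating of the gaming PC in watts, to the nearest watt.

Energy = $8.40 ÷ $0.24/kWh = 35 kWh
Runtime = 8 h/day × 7 days = 56 h
Power = 35 kWh ÷ 56 h = 0.625 kW = 625 W

625 W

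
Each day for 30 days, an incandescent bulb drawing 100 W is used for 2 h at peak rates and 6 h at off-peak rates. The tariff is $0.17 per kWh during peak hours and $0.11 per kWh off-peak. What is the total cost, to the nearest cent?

Peak energy = 0.1 kW × 2 h × 30 = 6 kWh
Off-peak energy = 0.1 kW × 6 h × 30 = 18 kWh
Cost = 6 × $0.17 + 18 × $0.11 = $1.02 + $1.98 = $3.00

$3.00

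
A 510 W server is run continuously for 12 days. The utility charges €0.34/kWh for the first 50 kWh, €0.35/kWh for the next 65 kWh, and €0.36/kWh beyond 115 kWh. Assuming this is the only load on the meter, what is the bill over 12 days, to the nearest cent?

Runtime = 24 h × 12 = 288 h
Energy = 0.51 kW × 288 h = 146.88 kWh
Tier 1 (0–50 kWh): 50 × €0.34 = €17
Tier 2 (50–115 kWh): 65 × €0.35 = €22.75
Above 115 kWh: 31.88 × €0.36 = €11.4768
Bill = €51.23

€51.23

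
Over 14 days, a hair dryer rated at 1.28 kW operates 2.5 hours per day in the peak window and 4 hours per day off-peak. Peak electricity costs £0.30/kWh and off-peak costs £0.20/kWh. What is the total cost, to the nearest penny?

Peak energy = 1.28 kW × 2.5 h × 14 = 44.8 kWh
Off-peak energy = 1.28 kW × 4 h × 14 = 71.68 kWh
Cost = 44.8 × £0.30 + 71.68 × £0.20 = £13.44 + £14.336 = £27.78

£27.78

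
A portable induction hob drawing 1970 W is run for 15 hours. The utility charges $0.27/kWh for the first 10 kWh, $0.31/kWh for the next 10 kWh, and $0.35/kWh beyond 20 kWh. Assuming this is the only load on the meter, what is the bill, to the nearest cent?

Energy = 1.97 kW × 15 h = 29.55 kWh
Tier 1 (0–10 kWh): 10 × $0.27 = $2.7
Tier 2 (10–20 kWh): 10 × $0.31 = $3.1
Above 20 kWh: 9.55 × $0.35 = $3.3425
Bill = $9.14

$9.14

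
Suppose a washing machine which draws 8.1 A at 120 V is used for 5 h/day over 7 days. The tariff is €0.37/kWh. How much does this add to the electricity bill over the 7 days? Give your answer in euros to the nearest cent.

€12.59

Power = 8.1 A × 120 V = 972 W = 0.972 kW
Runtime = 5 h/day × 7 days = 35 h
Energy = 0.972 kW × 35 h = 34.02 kWh
Cost = 34.02 kWh × €0.37/kWh = €12.59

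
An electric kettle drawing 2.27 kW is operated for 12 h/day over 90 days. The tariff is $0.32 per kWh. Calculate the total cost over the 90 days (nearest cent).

Runtime = 12 h/day × 90 days = 1080 h
Energy = 2.27 kW × 1080 h = 2451.6 kWh
Cost = 2451.6 kWh × $0.32/kWh = $784.51

$784.51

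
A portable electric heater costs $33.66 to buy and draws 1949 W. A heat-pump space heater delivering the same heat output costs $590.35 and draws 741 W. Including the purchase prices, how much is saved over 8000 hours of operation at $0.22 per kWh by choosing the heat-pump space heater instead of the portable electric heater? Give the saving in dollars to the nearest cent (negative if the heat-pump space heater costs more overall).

portable electric heater: $33.66 + (1949/1000) kW × 8000 h × $0.22 = $33.66 + $3430.24 = $3463.9
heat-pump space heater: $590.35 + (741/1000) kW × 8000 h × $0.22 = $590.35 + $1304.16 = $1894.51
Saving = $3463.9 − $1894.51 = $1569.39

$1569.39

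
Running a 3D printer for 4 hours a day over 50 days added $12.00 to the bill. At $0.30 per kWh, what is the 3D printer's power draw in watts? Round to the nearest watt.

Energy = $12.00 ÷ $0.30/kWh = 40 kWh
Runtime = 4 h/day × 50 days = 200 h
Power = 40 kWh ÷ 200 h = 0.2 kW = 200 W

200 W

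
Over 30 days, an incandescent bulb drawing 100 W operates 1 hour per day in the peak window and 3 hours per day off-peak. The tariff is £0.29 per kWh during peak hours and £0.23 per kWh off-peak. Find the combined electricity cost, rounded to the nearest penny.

Peak energy = 0.1 kW × 1 h × 30 = 3 kWh
Off-peak energy = 0.1 kW × 3 h × 30 = 9 kWh
Cost = 3 × £0.29 + 9 × £0.23 = £0.87 + £2.07 = £2.94

£2.94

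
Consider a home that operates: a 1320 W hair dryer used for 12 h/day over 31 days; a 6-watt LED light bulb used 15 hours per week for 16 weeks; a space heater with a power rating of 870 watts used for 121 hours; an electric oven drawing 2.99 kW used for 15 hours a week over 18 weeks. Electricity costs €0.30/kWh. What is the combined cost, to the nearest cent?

hair dryer: Runtime = 12 h/day × 31 days = 372 h
hair dryer: 1.32 kW × 372 h = 491.04 kWh
LED light bulb: Runtime = 15 h/week × 16 weeks = 240 h
LED light bulb: 0.006 kW × 240 h = 1.44 kWh
space heater: 0.87 kW × 121 h = 105.27 kWh
electric oven: Runtime = 15 h/week × 18 weeks = 270 h
electric oven: 2.99 kW × 270 h = 807.3 kWh
Total energy = 1405.05 kWh
Cost = 1405.05 × €0.30 = €421.52

€421.52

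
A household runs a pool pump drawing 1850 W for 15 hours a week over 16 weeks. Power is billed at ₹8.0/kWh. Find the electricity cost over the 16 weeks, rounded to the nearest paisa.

Runtime = 15 h/week × 16 weeks = 240 h
Energy = 1.85 kW × 240 h = 444 kWh
Cost = 444 kWh × ₹8.0/kWh = ₹3552.00

₹3552.00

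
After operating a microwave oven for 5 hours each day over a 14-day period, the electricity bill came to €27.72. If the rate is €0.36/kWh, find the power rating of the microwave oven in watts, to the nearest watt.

1100 W

Energy = €27.72 ÷ €0.36/kWh = 77 kWh
Runtime = 5 h/day × 14 days = 70 h
Power = 77 kWh ÷ 70 h = 1.1 kW = 1100 W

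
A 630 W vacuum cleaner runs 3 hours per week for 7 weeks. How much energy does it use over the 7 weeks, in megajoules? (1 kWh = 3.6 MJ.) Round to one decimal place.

Runtime = 3 h/week × 7 weeks = 21 h
Energy = 0.63 kW × 21 h = 13.23 kWh
= 13.23 × 3.6 MJ = 47.6 MJ

47.6 MJ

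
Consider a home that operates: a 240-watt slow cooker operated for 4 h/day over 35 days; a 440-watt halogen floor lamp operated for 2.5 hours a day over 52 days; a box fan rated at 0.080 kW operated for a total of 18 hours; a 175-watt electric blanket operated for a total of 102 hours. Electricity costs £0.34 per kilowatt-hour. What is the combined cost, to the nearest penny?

£37.43

slow cooker: Runtime = 4 h/day × 35 days = 140 h
slow cooker: 0.24 kW × 140 h = 33.6 kWh
halogen floor lamp: Runtime = 2.5 h/day × 52 days = 130 h
halogen floor lamp: 0.44 kW × 130 h = 57.2 kWh
box fan: 0.08 kW × 18 h = 1.44 kWh
electric blanket: 0.175 kW × 102 h = 17.85 kWh
Total energy = 110.09 kWh
Cost = 110.09 × £0.34 = £37.43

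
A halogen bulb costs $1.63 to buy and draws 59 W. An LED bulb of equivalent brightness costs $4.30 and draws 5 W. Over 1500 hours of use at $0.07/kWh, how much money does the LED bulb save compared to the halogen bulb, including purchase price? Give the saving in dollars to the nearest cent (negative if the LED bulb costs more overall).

halogen bulb: $1.63 + (59/1000) kW × 1500 h × $0.07 = $1.63 + $6.195 = $7.825
LED bulb: $4.30 + (5/1000) kW × 1500 h × $0.07 = $4.30 + $0.525 = $4.825
Saving = $7.825 − $4.825 = $3

$3.00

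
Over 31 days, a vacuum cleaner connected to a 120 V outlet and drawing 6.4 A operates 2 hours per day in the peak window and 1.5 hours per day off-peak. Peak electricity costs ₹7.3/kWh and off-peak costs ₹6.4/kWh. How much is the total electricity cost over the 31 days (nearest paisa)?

Power = 6.4 A × 120 V = 768 W = 0.768 kW
Peak energy = 0.768 kW × 2 h × 31 = 47.616 kWh
Off-peak energy = 0.768 kW × 1.5 h × 31 = 35.712 kWh
Cost = 47.616 × ₹7.3 + 35.712 × ₹6.4 = ₹347.5968 + ₹228.5568 = ₹576.15

₹576.15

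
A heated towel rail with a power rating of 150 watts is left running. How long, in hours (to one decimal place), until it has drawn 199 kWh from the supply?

Hours = 199 kWh ÷ 0.15 kW = 1326.7 h

1326.7 h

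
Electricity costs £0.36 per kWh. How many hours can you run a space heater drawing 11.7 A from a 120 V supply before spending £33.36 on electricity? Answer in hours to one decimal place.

66.0 h

Power = 11.7 A × 120 V = 1404 W = 1.404 kW
Energy available = £33.36 ÷ £0.36/kWh = 92.6667 kWh
Hours = 92.6667 kWh ÷ 1.404 kW = 66.0 h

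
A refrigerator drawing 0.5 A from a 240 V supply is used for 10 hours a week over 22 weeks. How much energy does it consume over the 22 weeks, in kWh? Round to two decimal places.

Power = 0.5 A × 240 V = 120 W = 0.12 kW
Runtime = 10 h/week × 22 weeks = 220 h
Energy = 0.12 kW × 220 h = 26.4 kWh

26.40 kWh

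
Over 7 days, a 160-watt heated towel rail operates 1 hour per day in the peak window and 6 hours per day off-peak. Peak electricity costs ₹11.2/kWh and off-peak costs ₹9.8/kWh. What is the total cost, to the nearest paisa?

Peak energy = 0.16 kW × 1 h × 7 = 1.12 kWh
Off-peak energy = 0.16 kW × 6 h × 7 = 6.72 kWh
Cost = 1.12 × ₹11.2 + 6.72 × ₹9.8 = ₹12.544 + ₹65.856 = ₹78.40

₹78.40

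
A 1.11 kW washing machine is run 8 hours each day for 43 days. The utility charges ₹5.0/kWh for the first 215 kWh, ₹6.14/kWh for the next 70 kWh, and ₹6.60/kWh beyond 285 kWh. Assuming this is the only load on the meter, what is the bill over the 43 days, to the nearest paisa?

₹2143.94

Runtime = 8 h/day × 43 days = 344 h
Energy = 1.11 kW × 344 h = 381.84 kWh
Tier 1 (0–215 kWh): 215 × ₹5.0 = ₹1075
Tier 2 (215–285 kWh): 70 × ₹6.14 = ₹429.8
Above 285 kWh: 96.84 × ₹6.60 = ₹639.144
Bill = ₹2143.94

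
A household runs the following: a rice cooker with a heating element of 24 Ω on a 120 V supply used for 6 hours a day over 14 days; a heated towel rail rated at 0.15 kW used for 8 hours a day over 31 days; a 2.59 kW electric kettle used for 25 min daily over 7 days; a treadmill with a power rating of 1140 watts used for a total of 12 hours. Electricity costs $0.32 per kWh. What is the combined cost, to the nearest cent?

$34.83

rice cooker: Power = V²/R = 120²/24 = 600 W = 0.6 kW
rice cooker: Runtime = 6 h/day × 14 days = 84 h
rice cooker: 0.6 kW × 84 h = 50.4 kWh
heated towel rail: Runtime = 8 h/day × 31 days = 248 h
heated towel rail: 0.15 kW × 248 h = 37.2 kWh
electric kettle: Runtime = 25 min × 7 = 175 min = 2.916666… h
electric kettle: 2.59 kW × 2.916666… h = 7.554166… kWh
treadmill: 1.14 kW × 12 h = 13.68 kWh
Total energy = 108.834166… kWh
Cost = 108.834166… × $0.32 = $34.83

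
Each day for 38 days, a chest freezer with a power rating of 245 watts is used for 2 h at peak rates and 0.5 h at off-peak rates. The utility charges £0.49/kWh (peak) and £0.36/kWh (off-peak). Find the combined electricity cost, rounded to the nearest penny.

Peak energy = 0.245 kW × 2 h × 38 = 18.62 kWh
Off-peak energy = 0.245 kW × 0.5 h × 38 = 4.655 kWh
Cost = 18.62 × £0.49 + 4.655 × £0.36 = £9.1238 + £1.6758 = £10.80

£10.80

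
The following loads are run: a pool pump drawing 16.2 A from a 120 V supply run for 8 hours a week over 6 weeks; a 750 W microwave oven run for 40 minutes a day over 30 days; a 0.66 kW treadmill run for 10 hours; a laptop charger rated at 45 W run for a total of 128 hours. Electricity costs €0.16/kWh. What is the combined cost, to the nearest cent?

pool pump: Power = 16.2 A × 120 V = 1944 W = 1.944 kW
pool pump: Runtime = 8 h/week × 6 weeks = 48 h
pool pump: 1.944 kW × 48 h = 93.312 kWh
microwave oven: Runtime = 40 min × 30 = 1200 min = 20 h
microwave oven: 0.75 kW × 20 h = 15 kWh
treadmill: 0.66 kW × 10 h = 6.6 kWh
laptop charger: 0.045 kW × 128 h = 5.76 kWh
Total energy = 120.672 kWh
Cost = 120.672 × €0.16 = €19.31

€19.31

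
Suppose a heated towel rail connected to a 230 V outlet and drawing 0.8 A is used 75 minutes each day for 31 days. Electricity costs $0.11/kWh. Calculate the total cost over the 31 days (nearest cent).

$0.78

Power = 0.8 A × 230 V = 184 W = 0.184 kW
Runtime = 75 min × 31 = 2325 min = 38.75 h
Energy = 0.184 kW × 38.75 h = 7.13 kWh
Cost = 7.13 kWh × $0.11/kWh = $0.78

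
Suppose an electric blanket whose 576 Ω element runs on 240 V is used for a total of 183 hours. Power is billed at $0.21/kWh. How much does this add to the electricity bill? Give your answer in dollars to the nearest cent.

$3.84

Power = V²/R = 240²/576 = 100 W = 0.1 kW
Energy = 0.1 kW × 183 h = 18.3 kWh
Cost = 18.3 kWh × $0.21/kWh = $3.84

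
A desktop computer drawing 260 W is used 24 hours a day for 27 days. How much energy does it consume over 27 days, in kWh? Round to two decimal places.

Runtime = 24 h × 27 = 648 h
Energy = 0.26 kW × 648 h = 168.48 kWh

168.48 kWh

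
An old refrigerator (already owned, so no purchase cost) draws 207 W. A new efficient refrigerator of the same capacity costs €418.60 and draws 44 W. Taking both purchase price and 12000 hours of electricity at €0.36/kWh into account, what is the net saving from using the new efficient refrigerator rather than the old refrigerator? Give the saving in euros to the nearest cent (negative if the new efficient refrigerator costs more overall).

old refrigerator: €0.00 + (207/1000) kW × 12000 h × €0.36 = €0.00 + €894.24 = €894.24
new efficient refrigerator: €418.60 + (44/1000) kW × 12000 h × €0.36 = €418.60 + €190.08 = €608.68
Saving = €894.24 − €608.68 = €285.56

€285.56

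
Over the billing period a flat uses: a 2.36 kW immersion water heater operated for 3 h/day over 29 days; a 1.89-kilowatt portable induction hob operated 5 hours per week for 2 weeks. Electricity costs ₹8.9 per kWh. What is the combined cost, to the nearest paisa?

₹1995.56

immersion water heater: Runtime = 3 h/day × 29 days = 87 h
immersion water heater: 2.36 kW × 87 h = 205.32 kWh
portable induction hob: Runtime = 5 h/week × 2 weeks = 10 h
portable induction hob: 1.89 kW × 10 h = 18.9 kWh
Total energy = 224.22 kWh
Cost = 224.22 × ₹8.9 = ₹1995.56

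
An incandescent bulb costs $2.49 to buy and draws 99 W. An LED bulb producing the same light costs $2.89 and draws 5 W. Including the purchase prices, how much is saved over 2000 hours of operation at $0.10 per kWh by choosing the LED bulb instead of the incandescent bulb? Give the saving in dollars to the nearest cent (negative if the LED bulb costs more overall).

$18.40

incandescent bulb: $2.49 + (99/1000) kW × 2000 h × $0.10 = $2.49 + $19.8 = $22.29
LED bulb: $2.89 + (5/1000) kW × 2000 h × $0.10 = $2.89 + $1 = $3.89
Saving = $22.29 − $3.89 = $18.4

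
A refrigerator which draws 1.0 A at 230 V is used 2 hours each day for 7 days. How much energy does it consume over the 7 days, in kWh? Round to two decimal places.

3.22 kWh

Power = 1.0 A × 230 V = 230 W = 0.23 kW
Runtime = 2 h/day × 7 days = 14 h
Energy = 0.23 kW × 14 h = 3.22 kWh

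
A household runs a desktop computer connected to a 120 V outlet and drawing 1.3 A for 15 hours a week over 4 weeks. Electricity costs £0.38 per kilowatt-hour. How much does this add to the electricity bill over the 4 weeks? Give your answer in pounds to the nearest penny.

£3.56

Power = 1.3 A × 120 V = 156 W = 0.156 kW
Runtime = 15 h/week × 4 weeks = 60 h
Energy = 0.156 kW × 60 h = 9.36 kWh
Cost = 9.36 kWh × £0.38/kWh = £3.56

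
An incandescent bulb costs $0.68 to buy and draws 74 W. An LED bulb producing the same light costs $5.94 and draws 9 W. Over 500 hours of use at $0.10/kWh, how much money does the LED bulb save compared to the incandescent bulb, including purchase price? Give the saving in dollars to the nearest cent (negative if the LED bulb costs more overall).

incandescent bulb: $0.68 + (74/1000) kW × 500 h × $0.10 = $0.68 + $3.7 = $4.38
LED bulb: $5.94 + (9/1000) kW × 500 h × $0.10 = $5.94 + $0.45 = $6.39
Saving = $4.38 − $6.39 = −$2.01

-$2.01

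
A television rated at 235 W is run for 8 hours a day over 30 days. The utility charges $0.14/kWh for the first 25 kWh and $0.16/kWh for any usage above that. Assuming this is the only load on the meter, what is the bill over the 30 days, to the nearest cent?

Runtime = 8 h/day × 30 days = 240 h
Energy = 0.235 kW × 240 h = 56.4 kWh
Tier 1 (0–25 kWh): 25 × $0.14 = $3.5
Above 25 kWh: 31.4 × $0.16 = $5.024
Bill = $8.52

$8.52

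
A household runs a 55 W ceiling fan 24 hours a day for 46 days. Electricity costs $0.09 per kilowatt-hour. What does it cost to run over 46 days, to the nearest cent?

Runtime = 24 h × 46 = 1104 h
Energy = 0.055 kW × 1104 h = 60.72 kWh
Cost = 60.72 kWh × $0.09/kWh = $5.46

$5.46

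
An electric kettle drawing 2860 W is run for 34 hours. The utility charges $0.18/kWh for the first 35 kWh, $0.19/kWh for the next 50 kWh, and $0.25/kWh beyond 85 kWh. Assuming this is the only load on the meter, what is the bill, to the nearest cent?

Energy = 2.86 kW × 34 h = 97.24 kWh
Tier 1 (0–35 kWh): 35 × $0.18 = $6.3
Tier 2 (35–85 kWh): 50 × $0.19 = $9.5
Above 85 kWh: 12.24 × $0.25 = $3.06
Bill = $18.86

$18.86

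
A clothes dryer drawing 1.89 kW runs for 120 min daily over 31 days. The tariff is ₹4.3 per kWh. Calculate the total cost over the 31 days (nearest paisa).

₹503.87

Runtime = 120 min × 31 = 3720 min = 62 h
Energy = 1.89 kW × 62 h = 117.18 kWh
Cost = 117.18 kWh × ₹4.3/kWh = ₹503.87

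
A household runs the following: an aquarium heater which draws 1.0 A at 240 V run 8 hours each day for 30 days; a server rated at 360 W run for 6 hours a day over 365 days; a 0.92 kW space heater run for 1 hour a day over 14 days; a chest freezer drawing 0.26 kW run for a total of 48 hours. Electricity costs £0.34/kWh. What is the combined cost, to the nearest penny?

£296.26

aquarium heater: Power = 1.0 A × 240 V = 240 W = 0.24 kW
aquarium heater: Runtime = 8 h/day × 30 days = 240 h
aquarium heater: 0.24 kW × 240 h = 57.6 kWh
server: Runtime = 6 h/day × 365 days = 2190 h
server: 0.36 kW × 2190 h = 788.4 kWh
space heater: Runtime = 1 h/day × 14 days = 14 h
space heater: 0.92 kW × 14 h = 12.88 kWh
chest freezer: 0.26 kW × 48 h = 12.48 kWh
Total energy = 871.36 kWh
Cost = 871.36 × £0.34 = £296.26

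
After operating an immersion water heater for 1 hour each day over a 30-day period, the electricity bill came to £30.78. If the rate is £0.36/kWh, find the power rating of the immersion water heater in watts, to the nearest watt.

Energy = £30.78 ÷ £0.36/kWh = 85.5 kWh
Runtime = 1 h/day × 30 days = 30 h
Power = 85.5 kWh ÷ 30 h = 2.85 kW = 2850 W

2850 W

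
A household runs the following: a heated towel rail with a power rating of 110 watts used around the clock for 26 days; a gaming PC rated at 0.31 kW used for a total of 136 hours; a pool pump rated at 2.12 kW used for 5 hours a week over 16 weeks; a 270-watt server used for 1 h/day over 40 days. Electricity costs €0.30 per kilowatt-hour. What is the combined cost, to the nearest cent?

€87.36

heated towel rail: Runtime = 24 h × 26 = 624 h
heated towel rail: 0.11 kW × 624 h = 68.64 kWh
gaming PC: 0.31 kW × 136 h = 42.16 kWh
pool pump: Runtime = 5 h/week × 16 weeks = 80 h
pool pump: 2.12 kW × 80 h = 169.6 kWh
server: Runtime = 1 h/day × 40 days = 40 h
server: 0.27 kW × 40 h = 10.8 kWh
Total energy = 291.2 kWh
Cost = 291.2 × €0.30 = €87.36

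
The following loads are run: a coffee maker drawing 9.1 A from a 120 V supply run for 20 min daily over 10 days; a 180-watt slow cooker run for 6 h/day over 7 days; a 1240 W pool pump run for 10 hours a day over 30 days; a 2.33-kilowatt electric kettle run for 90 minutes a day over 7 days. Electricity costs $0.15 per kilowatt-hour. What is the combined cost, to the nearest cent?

coffee maker: Power = 9.1 A × 120 V = 1092 W = 1.092 kW
coffee maker: Runtime = 20 min × 10 = 200 min = 3.333333… h
coffee maker: 1.092 kW × 3.333333… h = 3.64 kWh
slow cooker: Runtime = 6 h/day × 7 days = 42 h
slow cooker: 0.18 kW × 42 h = 7.56 kWh
pool pump: Runtime = 10 h/day × 30 days = 300 h
pool pump: 1.24 kW × 300 h = 372 kWh
electric kettle: Runtime = 90 min × 7 = 630 min = 10.5 h
electric kettle: 2.33 kW × 10.5 h = 24.465 kWh
Total energy = 407.665 kWh
Cost = 407.665 × $0.15 = $61.15

$61.15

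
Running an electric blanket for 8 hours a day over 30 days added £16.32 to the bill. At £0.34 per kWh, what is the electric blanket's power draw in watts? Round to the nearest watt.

Energy = £16.32 ÷ £0.34/kWh = 48 kWh
Runtime = 8 h/day × 30 days = 240 h
Power = 48 kWh ÷ 240 h = 0.2 kW = 200 W

200 W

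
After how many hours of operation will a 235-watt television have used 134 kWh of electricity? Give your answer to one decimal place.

Hours = 134 kWh ÷ 0.235 kW = 570.2 h

570.2 h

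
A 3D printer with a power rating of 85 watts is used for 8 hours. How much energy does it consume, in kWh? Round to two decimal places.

0.68 kWh

Energy = 0.085 kW × 8 h = 0.68 kWh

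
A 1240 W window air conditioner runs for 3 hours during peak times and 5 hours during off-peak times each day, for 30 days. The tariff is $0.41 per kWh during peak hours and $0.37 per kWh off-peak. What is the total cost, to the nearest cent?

$114.58

Peak energy = 1.24 kW × 3 h × 30 = 111.6 kWh
Off-peak energy = 1.24 kW × 5 h × 30 = 186 kWh
Cost = 111.6 × $0.41 + 186 × $0.37 = $45.756 + $68.82 = $114.58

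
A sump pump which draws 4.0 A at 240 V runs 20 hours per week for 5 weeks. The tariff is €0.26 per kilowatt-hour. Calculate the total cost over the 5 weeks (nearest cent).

€24.96

Power = 4.0 A × 240 V = 960 W = 0.96 kW
Runtime = 20 h/week × 5 weeks = 100 h
Energy = 0.96 kW × 100 h = 96 kWh
Cost = 96 kWh × €0.26/kWh = €24.96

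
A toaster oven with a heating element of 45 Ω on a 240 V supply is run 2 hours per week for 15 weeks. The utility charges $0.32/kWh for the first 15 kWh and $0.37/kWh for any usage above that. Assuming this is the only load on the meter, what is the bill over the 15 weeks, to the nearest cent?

Power = V²/R = 240²/45 = 1280 W = 1.28 kW
Runtime = 2 h/week × 15 weeks = 30 h
Energy = 1.28 kW × 30 h = 38.4 kWh
Tier 1 (0–15 kWh): 15 × $0.32 = $4.8
Above 15 kWh: 23.4 × $0.37 = $8.658
Bill = $13.46

$13.46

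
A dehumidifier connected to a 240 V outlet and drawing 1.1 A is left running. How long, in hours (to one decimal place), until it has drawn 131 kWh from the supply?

Power = 1.1 A × 240 V = 264 W = 0.264 kW
Hours = 131 kWh ÷ 0.264 kW = 496.2 h

496.2 h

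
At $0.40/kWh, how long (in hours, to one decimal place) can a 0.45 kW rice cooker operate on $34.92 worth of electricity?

Energy available = $34.92 ÷ $0.40/kWh = 87.3 kWh
Hours = 87.3 kWh ÷ 0.45 kW = 194.0 h

194.0 h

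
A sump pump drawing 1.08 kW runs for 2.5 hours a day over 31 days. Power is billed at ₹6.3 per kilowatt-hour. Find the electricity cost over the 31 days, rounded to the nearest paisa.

₹527.31

Runtime = 2.5 h/day × 31 days = 77.5 h
Energy = 1.08 kW × 77.5 h = 83.7 kWh
Cost = 83.7 kWh × ₹6.3/kWh = ₹527.31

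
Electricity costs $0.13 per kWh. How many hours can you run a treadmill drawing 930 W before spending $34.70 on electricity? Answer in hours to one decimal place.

Energy available = $34.70 ÷ $0.13/kWh = 266.9231 kWh
Hours = 266.9231 kWh ÷ 0.93 kW = 287.0 h

287.0 h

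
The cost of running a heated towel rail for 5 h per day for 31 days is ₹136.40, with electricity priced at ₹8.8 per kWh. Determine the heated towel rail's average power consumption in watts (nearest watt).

100 W

Energy = ₹136.40 ÷ ₹8.8/kWh = 15.5 kWh
Runtime = 5 h/day × 31 days = 155 h
Power = 15.5 kWh ÷ 155 h = 0.1 kW = 100 W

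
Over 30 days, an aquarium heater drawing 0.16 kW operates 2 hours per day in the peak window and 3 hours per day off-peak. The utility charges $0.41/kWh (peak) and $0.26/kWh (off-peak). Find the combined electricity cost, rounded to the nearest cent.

Peak energy = 0.16 kW × 2 h × 30 = 9.6 kWh
Off-peak energy = 0.16 kW × 3 h × 30 = 14.4 kWh
Cost = 9.6 × $0.41 + 14.4 × $0.26 = $3.936 + $3.744 = $7.68

$7.68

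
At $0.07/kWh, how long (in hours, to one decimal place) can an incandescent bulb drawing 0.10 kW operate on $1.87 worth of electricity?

267.1 h

Energy available = $1.87 ÷ $0.07/kWh = 26.7143 kWh
Hours = 26.7143 kWh ÷ 0.1 kW = 267.1 h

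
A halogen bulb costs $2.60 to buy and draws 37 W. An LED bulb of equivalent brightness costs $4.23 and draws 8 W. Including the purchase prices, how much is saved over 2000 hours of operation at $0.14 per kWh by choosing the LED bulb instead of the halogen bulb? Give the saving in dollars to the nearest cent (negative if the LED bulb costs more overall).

halogen bulb: $2.60 + (37/1000) kW × 2000 h × $0.14 = $2.60 + $10.36 = $12.96
LED bulb: $4.23 + (8/1000) kW × 2000 h × $0.14 = $4.23 + $2.24 = $6.47
Saving = $12.96 − $6.47 = $6.49

$6.49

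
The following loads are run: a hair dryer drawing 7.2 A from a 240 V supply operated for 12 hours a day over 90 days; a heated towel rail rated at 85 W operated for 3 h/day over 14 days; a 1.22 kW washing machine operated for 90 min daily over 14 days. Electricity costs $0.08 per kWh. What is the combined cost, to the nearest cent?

$151.63

hair dryer: Power = 7.2 A × 240 V = 1728 W = 1.728 kW
hair dryer: Runtime = 12 h/day × 90 days = 1080 h
hair dryer: 1.728 kW × 1080 h = 1866.24 kWh
heated towel rail: Runtime = 3 h/day × 14 days = 42 h
heated towel rail: 0.085 kW × 42 h = 3.57 kWh
washing machine: Runtime = 90 min × 14 = 1260 min = 21 h
washing machine: 1.22 kW × 21 h = 25.62 kWh
Total energy = 1895.43 kWh
Cost = 1895.43 × $0.08 = $151.63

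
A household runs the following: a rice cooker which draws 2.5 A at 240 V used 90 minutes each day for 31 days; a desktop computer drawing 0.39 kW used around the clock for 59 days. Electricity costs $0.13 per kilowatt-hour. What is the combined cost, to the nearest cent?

rice cooker: Power = 2.5 A × 240 V = 600 W = 0.6 kW
rice cooker: Runtime = 90 min × 31 = 2790 min = 46.5 h
rice cooker: 0.6 kW × 46.5 h = 27.9 kWh
desktop computer: Runtime = 24 h × 59 = 1416 h
desktop computer: 0.39 kW × 1416 h = 552.24 kWh
Total energy = 580.14 kWh
Cost = 580.14 × $0.13 = $75.42

$75.42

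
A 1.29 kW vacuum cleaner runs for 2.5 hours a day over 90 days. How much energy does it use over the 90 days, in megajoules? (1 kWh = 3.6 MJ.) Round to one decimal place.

1044.9 MJ

Runtime = 2.5 h/day × 90 days = 225 h
Energy = 1.29 kW × 225 h = 290.25 kWh
= 290.25 × 3.6 MJ = 1044.9 MJ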